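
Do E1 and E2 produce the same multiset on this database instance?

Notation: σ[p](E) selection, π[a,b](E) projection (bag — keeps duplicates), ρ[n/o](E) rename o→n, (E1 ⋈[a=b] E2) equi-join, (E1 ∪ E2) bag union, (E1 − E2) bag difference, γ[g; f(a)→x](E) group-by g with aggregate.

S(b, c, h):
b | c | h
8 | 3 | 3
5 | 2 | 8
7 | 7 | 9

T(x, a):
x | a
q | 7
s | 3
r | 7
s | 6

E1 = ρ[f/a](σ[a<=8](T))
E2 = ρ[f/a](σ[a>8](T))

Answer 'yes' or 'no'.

E1 row counts bottom-up:
  T → 4
  σ[a<=8](T) → 4
  ρ[f/a](σ[a<=8](T)) → 4
E2 row counts bottom-up:
  T → 4
  σ[a>8](T) → 0
  ρ[f/a](σ[a>8](T)) → 0

E1 result:
x | f
q | 7
r | 7
s | 3
s | 6
E2 result:
x | f
(0 rows)
Witness: ('r', 7) appears 1× in E1 but 0× in E2.

no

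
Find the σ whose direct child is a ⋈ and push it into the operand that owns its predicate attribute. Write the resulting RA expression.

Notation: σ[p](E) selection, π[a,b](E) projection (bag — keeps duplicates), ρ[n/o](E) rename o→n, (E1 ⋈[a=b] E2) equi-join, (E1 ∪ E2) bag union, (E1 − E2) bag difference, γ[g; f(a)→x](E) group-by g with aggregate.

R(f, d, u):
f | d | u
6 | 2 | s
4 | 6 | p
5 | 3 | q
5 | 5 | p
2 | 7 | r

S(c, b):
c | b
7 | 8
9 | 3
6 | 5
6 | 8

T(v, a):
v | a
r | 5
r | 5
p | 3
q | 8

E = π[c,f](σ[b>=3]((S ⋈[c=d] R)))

σ filters on b, owned by the left side.
E' = π[c,f]((σ[b>=3](S) ⋈[c=d] R))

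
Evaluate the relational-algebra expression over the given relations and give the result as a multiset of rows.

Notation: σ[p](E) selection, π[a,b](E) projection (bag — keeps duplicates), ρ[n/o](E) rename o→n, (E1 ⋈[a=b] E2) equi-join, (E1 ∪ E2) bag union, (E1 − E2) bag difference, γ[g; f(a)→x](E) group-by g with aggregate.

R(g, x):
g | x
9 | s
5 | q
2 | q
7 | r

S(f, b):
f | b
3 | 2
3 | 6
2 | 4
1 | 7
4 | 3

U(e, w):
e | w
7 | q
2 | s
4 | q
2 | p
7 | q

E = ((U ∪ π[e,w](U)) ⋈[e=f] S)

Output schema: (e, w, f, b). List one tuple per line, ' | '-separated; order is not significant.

Stepwise |·|:
  U → 5
  U → 5
  π[e,w](U) → 5
  (U ∪ π[e,w](U)) → 10
  S → 5
  ((U ∪ π[e,w](U)) ⋈[e=f] S) → 6

== RESULT ==
e | w | f | b
2 | p | 2 | 4
2 | p | 2 | 4
2 | s | 2 | 4
2 | s | 2 | 4
4 | q | 4 | 3
4 | q | 4 | 3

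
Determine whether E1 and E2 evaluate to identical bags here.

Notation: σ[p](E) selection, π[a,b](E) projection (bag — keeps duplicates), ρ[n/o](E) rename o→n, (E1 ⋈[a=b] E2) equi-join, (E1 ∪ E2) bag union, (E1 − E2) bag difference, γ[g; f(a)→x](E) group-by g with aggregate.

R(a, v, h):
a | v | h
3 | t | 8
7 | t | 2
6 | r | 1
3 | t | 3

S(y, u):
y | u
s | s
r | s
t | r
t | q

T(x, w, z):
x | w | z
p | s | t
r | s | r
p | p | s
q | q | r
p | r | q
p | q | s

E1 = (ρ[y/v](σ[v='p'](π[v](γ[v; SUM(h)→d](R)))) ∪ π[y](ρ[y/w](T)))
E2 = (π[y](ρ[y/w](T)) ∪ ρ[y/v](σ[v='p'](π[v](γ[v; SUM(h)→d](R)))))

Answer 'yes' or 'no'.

E1 stepwise |·|:
  R → 4
  γ[v; SUM(h)→d](R) → 2
  π[v](γ[v; SUM(h)→d](R)) → 2
  σ[v='p'](π[v](γ[v; SUM(h)→d](R))) → 0
  ρ[y/v](σ[v='p'](π[v](γ[v; SUM(h)→d](R)))) → 0
  T → 6
  ρ[y/w](T) → 6
  π[y](ρ[y/w](T)) → 6
  (ρ[y/v](σ[v='p'](π[v](γ[v; SUM(h)→d](R)))) ∪ π[y](ρ[y/w](T))) → 6
E2 stepwise |·|:
  T → 6
  ρ[y/w](T) → 6
  π[y](ρ[y/w](T)) → 6
  R → 4
  γ[v; SUM(h)→d](R) → 2
  π[v](γ[v; SUM(h)→d](R)) → 2
  σ[v='p'](π[v](γ[v; SUM(h)→d](R))) → 0
  ρ[y/v](σ[v='p'](π[v](γ[v; SUM(h)→d](R)))) → 0
  (π[y](ρ[y/w](T)) ∪ ρ[y/v](σ[v='p'](π[v](γ[v; SUM(h)→d](R))))) → 6

E1 and E2 produce the same multiset:
y
p
q
q
r
s
s

yes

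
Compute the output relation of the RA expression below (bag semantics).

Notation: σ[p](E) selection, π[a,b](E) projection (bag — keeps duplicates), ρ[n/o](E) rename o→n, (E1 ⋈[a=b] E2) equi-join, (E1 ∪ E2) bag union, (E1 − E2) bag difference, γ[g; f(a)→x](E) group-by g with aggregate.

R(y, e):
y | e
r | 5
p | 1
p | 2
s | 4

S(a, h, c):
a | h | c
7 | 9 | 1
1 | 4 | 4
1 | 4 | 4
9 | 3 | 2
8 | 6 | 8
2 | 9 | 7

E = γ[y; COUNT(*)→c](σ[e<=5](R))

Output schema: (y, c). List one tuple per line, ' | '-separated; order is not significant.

Row counts bottom-up:
  R → 4
  σ[e<=5](R) → 4
  γ[y; COUNT(*)→c](σ[e<=5](R)) → 3

== RESULT ==
y | c
p | 2
r | 1
s | 1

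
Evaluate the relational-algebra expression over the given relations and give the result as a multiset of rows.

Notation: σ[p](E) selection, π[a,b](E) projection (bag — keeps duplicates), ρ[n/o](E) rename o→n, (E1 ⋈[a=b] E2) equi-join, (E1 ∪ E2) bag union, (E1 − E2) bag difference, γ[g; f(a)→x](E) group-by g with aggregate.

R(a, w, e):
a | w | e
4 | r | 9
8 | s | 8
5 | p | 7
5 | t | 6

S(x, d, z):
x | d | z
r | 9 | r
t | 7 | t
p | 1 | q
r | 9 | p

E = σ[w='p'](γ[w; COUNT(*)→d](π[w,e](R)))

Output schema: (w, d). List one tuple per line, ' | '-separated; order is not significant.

Per-node cardinality:
  R → 4
  π[w,e](R) → 4
  γ[w; COUNT(*)→d](π[w,e](R)) → 4
  σ[w='p'](γ[w; COUNT(*)→d](π[w,e](R))) → 1

== RESULT ==
w | d
p | 1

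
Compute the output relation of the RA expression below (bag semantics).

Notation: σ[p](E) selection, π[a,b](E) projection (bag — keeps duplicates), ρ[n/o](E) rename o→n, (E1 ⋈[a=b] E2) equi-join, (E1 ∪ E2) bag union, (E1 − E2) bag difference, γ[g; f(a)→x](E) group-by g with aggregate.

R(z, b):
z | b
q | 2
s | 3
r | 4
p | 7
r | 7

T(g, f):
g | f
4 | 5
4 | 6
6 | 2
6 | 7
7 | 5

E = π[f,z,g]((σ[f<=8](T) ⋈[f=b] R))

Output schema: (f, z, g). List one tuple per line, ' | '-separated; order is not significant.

Stepwise |·|:
  T → 5
  σ[f<=8](T) → 5
  R → 5
  (σ[f<=8](T) ⋈[f=b] R) → 3
  π[f,z,g]((σ[f<=8](T) ⋈[f=b] R)) → 3

== RESULT ==
f | z | g
2 | q | 6
7 | p | 6
7 | r | 6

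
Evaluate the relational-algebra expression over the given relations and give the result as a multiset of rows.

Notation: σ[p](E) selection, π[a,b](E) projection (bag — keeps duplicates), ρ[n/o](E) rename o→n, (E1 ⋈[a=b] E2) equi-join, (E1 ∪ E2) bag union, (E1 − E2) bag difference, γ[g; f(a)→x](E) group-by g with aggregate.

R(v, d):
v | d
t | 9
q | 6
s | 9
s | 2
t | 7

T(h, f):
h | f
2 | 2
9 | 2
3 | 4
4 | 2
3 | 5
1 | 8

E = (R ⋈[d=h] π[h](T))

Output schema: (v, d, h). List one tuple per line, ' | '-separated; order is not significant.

Row counts bottom-up:
  R → 5
  T → 6
  π[h](T) → 6
  (R ⋈[d=h] π[h](T)) → 3

== RESULT ==
v | d | h
s | 2 | 2
s | 9 | 9
t | 9 | 9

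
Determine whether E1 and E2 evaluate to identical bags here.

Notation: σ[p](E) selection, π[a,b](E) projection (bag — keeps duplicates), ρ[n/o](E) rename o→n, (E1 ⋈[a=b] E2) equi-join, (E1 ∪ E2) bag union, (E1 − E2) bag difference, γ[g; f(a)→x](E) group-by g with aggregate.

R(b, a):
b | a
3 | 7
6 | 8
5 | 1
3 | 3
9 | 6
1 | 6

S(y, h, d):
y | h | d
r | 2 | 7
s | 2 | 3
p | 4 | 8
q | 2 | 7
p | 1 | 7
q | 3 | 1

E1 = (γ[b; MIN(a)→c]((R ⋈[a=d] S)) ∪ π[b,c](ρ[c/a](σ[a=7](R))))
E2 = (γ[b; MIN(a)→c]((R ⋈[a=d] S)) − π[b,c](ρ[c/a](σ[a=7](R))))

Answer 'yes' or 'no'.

E1 row counts bottom-up:
  R → 6
  S → 6
  (R ⋈[a=d] S) → 6
  γ[b; MIN(a)→c]((R ⋈[a=d] S)) → 3
  R → 6
  σ[a=7](R) → 1
  ρ[c/a](σ[a=7](R)) → 1
  π[b,c](ρ[c/a](σ[a=7](R))) → 1
  (γ[b; MIN(a)→c]((R ⋈[a=d] S)) ∪ π[b,c](ρ[c/a](σ[a=7](R)))) → 4
E2 row counts bottom-up:
  R → 6
  S → 6
  (R ⋈[a=d] S) → 6
  γ[b; MIN(a)→c]((R ⋈[a=d] S)) → 3
  R → 6
  σ[a=7](R) → 1
  ρ[c/a](σ[a=7](R)) → 1
  π[b,c](ρ[c/a](σ[a=7](R))) → 1
  (γ[b; MIN(a)→c]((R ⋈[a=d] S)) − π[b,c](ρ[c/a](σ[a=7](R)))) → 3

E1 result:
b | c
3 | 3
3 | 7
5 | 1
6 | 8
E2 result:
b | c
3 | 3
5 | 1
6 | 8
Witness: (3, 7) appears 1× in E1 but 0× in E2.

no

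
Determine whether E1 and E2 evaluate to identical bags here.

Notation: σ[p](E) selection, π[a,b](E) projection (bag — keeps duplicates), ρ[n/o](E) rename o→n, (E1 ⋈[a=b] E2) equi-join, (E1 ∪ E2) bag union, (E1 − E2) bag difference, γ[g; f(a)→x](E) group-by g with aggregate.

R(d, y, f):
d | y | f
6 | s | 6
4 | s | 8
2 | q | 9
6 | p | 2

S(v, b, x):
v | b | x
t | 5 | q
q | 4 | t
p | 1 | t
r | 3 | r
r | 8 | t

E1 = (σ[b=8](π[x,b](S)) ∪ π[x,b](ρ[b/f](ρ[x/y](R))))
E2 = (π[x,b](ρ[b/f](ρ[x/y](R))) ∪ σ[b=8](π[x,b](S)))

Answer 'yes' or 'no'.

E1 per-node cardinality:
  S → 5
  π[x,b](S) → 5
  σ[b=8](π[x,b](S)) → 1
  R → 4
  ρ[x/y](R) → 4
  ρ[b/f](ρ[x/y](R)) → 4
  π[x,b](ρ[b/f](ρ[x/y](R))) → 4
  (σ[b=8](π[x,b](S)) ∪ π[x,b](ρ[b/f](ρ[x/y](R)))) → 5
E2 per-node cardinality:
  R → 4
  ρ[x/y](R) → 4
  ρ[b/f](ρ[x/y](R)) → 4
  π[x,b](ρ[b/f](ρ[x/y](R))) → 4
  S → 5
  π[x,b](S) → 5
  σ[b=8](π[x,b](S)) → 1
  (π[x,b](ρ[b/f](ρ[x/y](R))) ∪ σ[b=8](π[x,b](S))) → 5

E1 and E2 produce the same multiset:
x | b
p | 2
q | 9
s | 6
s | 8
t | 8

yes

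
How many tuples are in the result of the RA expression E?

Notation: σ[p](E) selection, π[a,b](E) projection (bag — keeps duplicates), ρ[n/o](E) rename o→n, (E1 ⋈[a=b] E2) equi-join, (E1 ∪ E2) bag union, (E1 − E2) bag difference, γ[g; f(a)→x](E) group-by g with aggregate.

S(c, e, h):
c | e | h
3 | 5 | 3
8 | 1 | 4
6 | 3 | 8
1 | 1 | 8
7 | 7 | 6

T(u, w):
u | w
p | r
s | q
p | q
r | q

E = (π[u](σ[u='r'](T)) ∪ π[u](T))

Subexpression sizes:
  T → 4
  σ[u='r'](T) → 1
  π[u](σ[u='r'](T)) → 1
  T → 4
  π[u](T) → 4
  (π[u](σ[u='r'](T)) ∪ π[u](T)) → 5

|E| = 5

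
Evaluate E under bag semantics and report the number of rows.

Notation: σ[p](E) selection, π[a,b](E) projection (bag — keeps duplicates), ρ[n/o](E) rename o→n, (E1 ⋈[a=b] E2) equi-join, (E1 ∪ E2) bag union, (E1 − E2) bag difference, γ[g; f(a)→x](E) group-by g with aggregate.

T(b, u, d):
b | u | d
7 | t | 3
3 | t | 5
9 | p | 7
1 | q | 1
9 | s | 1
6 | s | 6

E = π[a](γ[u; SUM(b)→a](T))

Row counts bottom-up:
  T → 6
  γ[u; SUM(b)→a](T) → 4
  π[a](γ[u; SUM(b)→a](T)) → 4

|E| = 4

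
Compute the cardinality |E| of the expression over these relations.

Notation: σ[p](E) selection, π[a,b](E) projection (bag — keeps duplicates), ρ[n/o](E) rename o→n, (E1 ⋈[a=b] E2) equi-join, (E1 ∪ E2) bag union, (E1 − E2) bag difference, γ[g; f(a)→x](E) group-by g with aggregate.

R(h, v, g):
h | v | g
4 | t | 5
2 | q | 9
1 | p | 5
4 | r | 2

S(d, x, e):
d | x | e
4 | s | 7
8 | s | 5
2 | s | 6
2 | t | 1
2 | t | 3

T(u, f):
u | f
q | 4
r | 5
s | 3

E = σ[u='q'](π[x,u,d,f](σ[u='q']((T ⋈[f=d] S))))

Per-node cardinality:
  T → 3
  S → 5
  (T ⋈[f=d] S) → 1
  σ[u='q']((T ⋈[f=d] S)) → 1
  π[x,u,d,f](σ[u='q']((T ⋈[f=d] S))) → 1
  σ[u='q'](π[x,u,d,f](σ[u='q']((T ⋈[f=d] S)))) → 1

|E| = 1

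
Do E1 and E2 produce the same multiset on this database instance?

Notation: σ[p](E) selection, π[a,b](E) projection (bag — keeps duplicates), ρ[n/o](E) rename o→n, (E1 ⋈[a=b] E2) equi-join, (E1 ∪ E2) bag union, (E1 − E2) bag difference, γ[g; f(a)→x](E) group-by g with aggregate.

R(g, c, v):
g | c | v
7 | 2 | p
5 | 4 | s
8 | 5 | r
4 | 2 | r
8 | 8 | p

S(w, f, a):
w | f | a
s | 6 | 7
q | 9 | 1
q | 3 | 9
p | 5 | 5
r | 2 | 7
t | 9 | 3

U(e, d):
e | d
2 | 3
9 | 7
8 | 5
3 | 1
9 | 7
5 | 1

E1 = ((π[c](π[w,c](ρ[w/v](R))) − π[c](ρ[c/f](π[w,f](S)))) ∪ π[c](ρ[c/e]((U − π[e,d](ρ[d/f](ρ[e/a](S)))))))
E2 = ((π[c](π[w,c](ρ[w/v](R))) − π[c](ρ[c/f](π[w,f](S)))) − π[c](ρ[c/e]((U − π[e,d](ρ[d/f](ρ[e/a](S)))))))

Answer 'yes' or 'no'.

E1 per-node cardinality:
  R → 5
  ρ[w/v](R) → 5
  π[w,c](ρ[w/v](R)) → 5
  π[c](π[w,c](ρ[w/v](R))) → 5
  S → 6
  π[w,f](S) → 6
  ρ[c/f](π[w,f](S)) → 6
  π[c](ρ[c/f](π[w,f](S))) → 6
  (π[c](π[w,c](ρ[w/v](R))) − π[c](ρ[c/f](π[w,f](S)))) → 3
  U → 6
  S → 6
  ρ[e/a](S) → 6
  ρ[d/f](ρ[e/a](S)) → 6
  π[e,d](ρ[d/f](ρ[e/a](S))) → 6
  (U − π[e,d](ρ[d/f](ρ[e/a](S)))) → 6
  ρ[c/e]((U − π[e,d](ρ[d/f](ρ[e/a](S))))) → 6
  π[c](ρ[c/e]((U − π[e,d](ρ[d/f](ρ[e/a](S)))))) → 6
  ((π[c](π[w,c](ρ[w/v](R))) − π[c](ρ[c/f](π[w,f](S)))) ∪ π[c](ρ[c/e]((U − π[e,d](ρ[d/f](ρ[e/a](S))))))) → 9
E2 per-node cardinality:
  R → 5
  ρ[w/v](R) → 5
  π[w,c](ρ[w/v](R)) → 5
  π[c](π[w,c](ρ[w/v](R))) → 5
  S → 6
  π[w,f](S) → 6
  ρ[c/f](π[w,f](S)) → 6
  π[c](ρ[c/f](π[w,f](S))) → 6
  (π[c](π[w,c](ρ[w/v](R))) − π[c](ρ[c/f](π[w,f](S)))) → 3
  U → 6
  S → 6
  ρ[e/a](S) → 6
  ρ[d/f](ρ[e/a](S)) → 6
  π[e,d](ρ[d/f](ρ[e/a](S))) → 6
  (U − π[e,d](ρ[d/f](ρ[e/a](S)))) → 6
  ρ[c/e]((U − π[e,d](ρ[d/f](ρ[e/a](S))))) → 6
  π[c](ρ[c/e]((U − π[e,d](ρ[d/f](ρ[e/a](S)))))) → 6
  ((π[c](π[w,c](ρ[w/v](R))) − π[c](ρ[c/f](π[w,f](S)))) − π[c](ρ[c/e]((U − π[e,d](ρ[d/f](ρ[e/a](S))))))) → 1

E1 result:
c
2
2
3
4
5
8
8
9
9
E2 result:
c
4
Witness: (2,) appears 2× in E1 but 0× in E2.

no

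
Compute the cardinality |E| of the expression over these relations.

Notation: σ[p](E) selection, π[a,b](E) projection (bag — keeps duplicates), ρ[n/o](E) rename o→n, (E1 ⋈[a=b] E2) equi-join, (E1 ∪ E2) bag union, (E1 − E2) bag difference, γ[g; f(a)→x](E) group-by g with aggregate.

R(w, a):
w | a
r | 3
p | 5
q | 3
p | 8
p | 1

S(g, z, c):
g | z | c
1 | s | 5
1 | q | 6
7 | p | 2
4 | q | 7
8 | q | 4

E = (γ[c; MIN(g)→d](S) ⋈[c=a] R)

Subexpression sizes:
  S → 5
  γ[c; MIN(g)→d](S) → 5
  R → 5
  (γ[c; MIN(g)→d](S) ⋈[c=a] R) → 1

|E| = 1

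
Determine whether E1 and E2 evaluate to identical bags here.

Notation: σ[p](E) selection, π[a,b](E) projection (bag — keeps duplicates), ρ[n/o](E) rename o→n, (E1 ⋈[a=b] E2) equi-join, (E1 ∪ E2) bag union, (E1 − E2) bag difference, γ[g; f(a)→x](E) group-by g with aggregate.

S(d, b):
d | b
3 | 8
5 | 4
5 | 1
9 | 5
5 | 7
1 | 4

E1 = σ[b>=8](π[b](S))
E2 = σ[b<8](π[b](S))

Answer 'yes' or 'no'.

E1 subexpression sizes:
  S → 6
  π[b](S) → 6
  σ[b>=8](π[b](S)) → 1
E2 subexpression sizes:
  S → 6
  π[b](S) → 6
  σ[b<8](π[b](S)) → 5

E1 result:
b
8
E2 result:
b
1
4
4
5
7
Witness: (1,) appears 0× in E1 but 1× in E2.

no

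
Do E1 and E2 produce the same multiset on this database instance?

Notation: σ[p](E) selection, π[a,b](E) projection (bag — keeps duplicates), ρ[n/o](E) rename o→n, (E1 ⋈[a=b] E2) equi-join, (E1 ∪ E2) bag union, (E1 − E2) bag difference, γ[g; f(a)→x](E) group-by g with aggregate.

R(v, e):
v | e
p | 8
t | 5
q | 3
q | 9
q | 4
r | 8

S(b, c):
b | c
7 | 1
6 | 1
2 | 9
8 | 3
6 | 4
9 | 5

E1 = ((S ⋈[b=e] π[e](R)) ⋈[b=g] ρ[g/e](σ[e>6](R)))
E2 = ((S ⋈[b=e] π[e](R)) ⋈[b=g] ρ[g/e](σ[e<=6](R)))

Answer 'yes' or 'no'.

E1 subexpression sizes:
  S → 6
  R → 6
  π[e](R) → 6
  (S ⋈[b=e] π[e](R)) → 3
  R → 6
  σ[e>6](R) → 3
  ρ[g/e](σ[e>6](R)) → 3
  ((S ⋈[b=e] π[e](R)) ⋈[b=g] ρ[g/e](σ[e>6](R))) → 5
E2 subexpression sizes:
  S → 6
  R → 6
  π[e](R) → 6
  (S ⋈[b=e] π[e](R)) → 3
  R → 6
  σ[e<=6](R) → 3
  ρ[g/e](σ[e<=6](R)) → 3
  ((S ⋈[b=e] π[e](R)) ⋈[b=g] ρ[g/e](σ[e<=6](R))) → 0

E1 result:
b | c | e | v | g
8 | 3 | 8 | p | 8
8 | 3 | 8 | p | 8
8 | 3 | 8 | r | 8
8 | 3 | 8 | r | 8
9 | 5 | 9 | q | 9
E2 result:
b | c | e | v | g
(0 rows)
Witness: (8, 3, 8, 'p', 8) appears 2× in E1 but 0× in E2.

no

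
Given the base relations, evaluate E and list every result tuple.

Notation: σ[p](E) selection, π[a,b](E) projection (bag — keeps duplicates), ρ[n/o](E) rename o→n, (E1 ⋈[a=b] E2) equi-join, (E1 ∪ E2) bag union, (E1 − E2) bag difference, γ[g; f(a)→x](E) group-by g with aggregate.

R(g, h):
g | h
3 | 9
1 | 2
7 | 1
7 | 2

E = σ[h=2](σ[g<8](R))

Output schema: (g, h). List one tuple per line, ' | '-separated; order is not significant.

Per-node cardinality:
  R → 4
  σ[g<8](R) → 4
  σ[h=2](σ[g<8](R)) → 2

== RESULT ==
g | h
1 | 2
7 | 2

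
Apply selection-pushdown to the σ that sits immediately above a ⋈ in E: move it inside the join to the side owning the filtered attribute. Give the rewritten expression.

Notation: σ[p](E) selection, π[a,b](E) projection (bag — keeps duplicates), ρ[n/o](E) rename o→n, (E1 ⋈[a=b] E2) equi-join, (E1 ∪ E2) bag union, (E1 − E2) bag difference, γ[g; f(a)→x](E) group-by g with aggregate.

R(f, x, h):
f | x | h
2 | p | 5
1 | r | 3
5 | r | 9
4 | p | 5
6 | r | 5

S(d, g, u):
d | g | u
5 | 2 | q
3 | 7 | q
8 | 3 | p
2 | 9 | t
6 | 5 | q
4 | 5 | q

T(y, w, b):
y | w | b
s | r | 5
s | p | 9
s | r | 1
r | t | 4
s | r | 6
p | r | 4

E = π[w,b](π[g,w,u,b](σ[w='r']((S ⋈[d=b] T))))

σ filters on w, owned by the right side.
E' = π[w,b](π[g,w,u,b]((S ⋈[d=b] σ[w='r'](T))))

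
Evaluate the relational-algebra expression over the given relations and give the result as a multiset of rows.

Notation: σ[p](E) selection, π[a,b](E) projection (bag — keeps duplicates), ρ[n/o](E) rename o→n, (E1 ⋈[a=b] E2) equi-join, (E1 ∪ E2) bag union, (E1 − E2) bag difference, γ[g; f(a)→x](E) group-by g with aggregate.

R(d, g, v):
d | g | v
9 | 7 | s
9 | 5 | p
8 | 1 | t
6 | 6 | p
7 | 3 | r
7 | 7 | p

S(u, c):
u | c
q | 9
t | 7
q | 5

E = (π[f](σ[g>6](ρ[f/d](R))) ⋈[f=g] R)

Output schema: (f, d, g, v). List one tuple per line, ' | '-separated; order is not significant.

Per-node cardinality:
  R → 6
  ρ[f/d](R) → 6
  σ[g>6](ρ[f/d](R)) → 2
  π[f](σ[g>6](ρ[f/d](R))) → 2
  R → 6
  (π[f](σ[g>6](ρ[f/d](R))) ⋈[f=g] R) → 2

== RESULT ==
f | d | g | v
7 | 7 | 7 | p
7 | 9 | 7 | s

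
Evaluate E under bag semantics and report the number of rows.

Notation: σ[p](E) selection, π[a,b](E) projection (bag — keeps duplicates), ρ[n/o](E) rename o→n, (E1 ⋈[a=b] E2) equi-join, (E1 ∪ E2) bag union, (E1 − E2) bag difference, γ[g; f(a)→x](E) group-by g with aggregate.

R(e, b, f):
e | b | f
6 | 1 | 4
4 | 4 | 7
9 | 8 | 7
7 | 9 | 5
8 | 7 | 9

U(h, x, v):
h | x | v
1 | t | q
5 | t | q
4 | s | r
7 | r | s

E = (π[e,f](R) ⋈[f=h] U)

Subexpression sizes:
  R → 5
  π[e,f](R) → 5
  U → 4
  (π[e,f](R) ⋈[f=h] U) → 4

|E| = 4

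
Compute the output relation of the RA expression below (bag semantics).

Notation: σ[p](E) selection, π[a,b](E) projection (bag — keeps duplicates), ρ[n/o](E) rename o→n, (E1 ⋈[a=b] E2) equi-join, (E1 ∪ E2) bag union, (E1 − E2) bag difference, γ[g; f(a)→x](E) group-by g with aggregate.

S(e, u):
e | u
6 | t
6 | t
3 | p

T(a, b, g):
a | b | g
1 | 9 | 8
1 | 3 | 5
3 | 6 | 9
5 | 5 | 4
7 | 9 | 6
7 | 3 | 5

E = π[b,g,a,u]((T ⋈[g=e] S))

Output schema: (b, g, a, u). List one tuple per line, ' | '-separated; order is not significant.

Stepwise |·|:
  T → 6
  S → 3
  (T ⋈[g=e] S) → 2
  π[b,g,a,u]((T ⋈[g=e] S)) → 2

== RESULT ==
b | g | a | u
9 | 6 | 7 | t
9 | 6 | 7 | t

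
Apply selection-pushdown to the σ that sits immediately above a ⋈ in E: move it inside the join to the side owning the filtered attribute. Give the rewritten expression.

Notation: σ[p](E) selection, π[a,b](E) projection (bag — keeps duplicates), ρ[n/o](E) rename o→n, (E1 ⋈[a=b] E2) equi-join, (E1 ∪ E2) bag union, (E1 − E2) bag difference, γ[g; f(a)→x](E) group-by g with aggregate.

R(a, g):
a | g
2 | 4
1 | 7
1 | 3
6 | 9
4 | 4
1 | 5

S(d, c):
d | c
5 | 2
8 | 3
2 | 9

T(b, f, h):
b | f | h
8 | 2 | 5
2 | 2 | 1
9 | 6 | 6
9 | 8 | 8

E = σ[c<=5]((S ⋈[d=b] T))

σ filters on c, owned by the left side.
E' = (σ[c<=5](S) ⋈[d=b] T)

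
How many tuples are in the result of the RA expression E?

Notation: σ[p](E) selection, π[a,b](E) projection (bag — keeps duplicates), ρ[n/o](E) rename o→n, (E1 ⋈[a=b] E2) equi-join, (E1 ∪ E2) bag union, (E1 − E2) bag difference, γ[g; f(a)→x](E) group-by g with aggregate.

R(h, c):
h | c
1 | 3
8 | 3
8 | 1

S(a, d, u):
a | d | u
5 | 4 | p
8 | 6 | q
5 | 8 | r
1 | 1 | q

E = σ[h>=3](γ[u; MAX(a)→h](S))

Row counts bottom-up:
  S → 4
  γ[u; MAX(a)→h](S) → 3
  σ[h>=3](γ[u; MAX(a)→h](S)) → 3

|E| = 3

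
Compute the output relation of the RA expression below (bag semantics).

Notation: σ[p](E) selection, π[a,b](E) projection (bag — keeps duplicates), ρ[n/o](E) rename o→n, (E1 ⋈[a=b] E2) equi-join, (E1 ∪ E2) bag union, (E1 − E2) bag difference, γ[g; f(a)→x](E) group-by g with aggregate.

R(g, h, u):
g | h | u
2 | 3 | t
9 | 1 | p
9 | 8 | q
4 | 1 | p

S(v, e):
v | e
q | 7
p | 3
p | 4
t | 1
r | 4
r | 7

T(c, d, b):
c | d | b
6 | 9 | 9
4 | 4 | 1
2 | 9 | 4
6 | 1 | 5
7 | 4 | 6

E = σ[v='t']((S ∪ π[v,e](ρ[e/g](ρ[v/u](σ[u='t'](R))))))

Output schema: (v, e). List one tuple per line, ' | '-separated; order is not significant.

Per-node cardinality:
  S → 6
  R → 4
  σ[u='t'](R) → 1
  ρ[v/u](σ[u='t'](R)) → 1
  ρ[e/g](ρ[v/u](σ[u='t'](R))) → 1
  π[v,e](ρ[e/g](ρ[v/u](σ[u='t'](R)))) → 1
  (S ∪ π[v,e](ρ[e/g](ρ[v/u](σ[u='t'](R))))) → 7
  σ[v='t']((S ∪ π[v,e](ρ[e/g](ρ[v/u](σ[u='t'](R)))))) → 2

== RESULT ==
v | e
t | 1
t | 2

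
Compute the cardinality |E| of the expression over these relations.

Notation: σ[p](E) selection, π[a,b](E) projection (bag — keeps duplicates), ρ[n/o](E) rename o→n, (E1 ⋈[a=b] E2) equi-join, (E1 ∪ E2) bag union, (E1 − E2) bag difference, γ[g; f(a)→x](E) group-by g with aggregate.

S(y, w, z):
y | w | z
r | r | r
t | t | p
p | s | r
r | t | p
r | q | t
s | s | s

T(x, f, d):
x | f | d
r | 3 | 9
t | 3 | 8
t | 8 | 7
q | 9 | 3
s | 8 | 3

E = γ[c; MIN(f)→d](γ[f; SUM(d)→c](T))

Subexpression sizes:
  T → 5
  γ[f; SUM(d)→c](T) → 3
  γ[c; MIN(f)→d](γ[f; SUM(d)→c](T)) → 3

|E| = 3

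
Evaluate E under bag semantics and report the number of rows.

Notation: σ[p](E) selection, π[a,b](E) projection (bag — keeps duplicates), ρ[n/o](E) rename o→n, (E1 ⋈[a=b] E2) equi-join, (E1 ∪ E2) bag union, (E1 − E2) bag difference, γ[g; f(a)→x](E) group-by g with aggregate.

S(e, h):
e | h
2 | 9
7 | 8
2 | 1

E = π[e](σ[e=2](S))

Stepwise |·|:
  S → 3
  σ[e=2](S) → 2
  π[e](σ[e=2](S)) → 2

|E| = 2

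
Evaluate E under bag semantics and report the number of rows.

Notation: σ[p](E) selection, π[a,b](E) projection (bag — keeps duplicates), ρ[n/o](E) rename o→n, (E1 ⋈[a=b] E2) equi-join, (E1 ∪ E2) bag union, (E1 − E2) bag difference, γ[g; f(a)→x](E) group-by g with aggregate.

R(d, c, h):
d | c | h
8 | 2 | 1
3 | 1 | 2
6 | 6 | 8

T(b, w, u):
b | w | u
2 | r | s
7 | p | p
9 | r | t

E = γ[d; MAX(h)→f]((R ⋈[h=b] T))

Subexpression sizes:
  R → 3
  T → 3
  (R ⋈[h=b] T) → 1
  γ[d; MAX(h)→f]((R ⋈[h=b] T)) → 1

|E| = 1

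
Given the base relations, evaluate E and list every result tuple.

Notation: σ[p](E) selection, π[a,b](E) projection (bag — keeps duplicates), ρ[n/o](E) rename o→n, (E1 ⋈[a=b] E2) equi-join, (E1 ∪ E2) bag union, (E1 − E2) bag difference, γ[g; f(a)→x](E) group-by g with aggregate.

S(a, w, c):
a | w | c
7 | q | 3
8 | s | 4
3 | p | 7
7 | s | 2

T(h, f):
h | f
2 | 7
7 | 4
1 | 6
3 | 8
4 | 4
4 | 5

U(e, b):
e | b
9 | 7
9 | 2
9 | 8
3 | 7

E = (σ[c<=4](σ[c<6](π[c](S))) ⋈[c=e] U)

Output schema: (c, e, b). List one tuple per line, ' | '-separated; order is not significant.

Stepwise |·|:
  S → 4
  π[c](S) → 4
  σ[c<6](π[c](S)) → 3
  σ[c<=4](σ[c<6](π[c](S))) → 3
  U → 4
  (σ[c<=4](σ[c<6](π[c](S))) ⋈[c=e] U) → 1

== RESULT ==
c | e | b
3 | 3 | 7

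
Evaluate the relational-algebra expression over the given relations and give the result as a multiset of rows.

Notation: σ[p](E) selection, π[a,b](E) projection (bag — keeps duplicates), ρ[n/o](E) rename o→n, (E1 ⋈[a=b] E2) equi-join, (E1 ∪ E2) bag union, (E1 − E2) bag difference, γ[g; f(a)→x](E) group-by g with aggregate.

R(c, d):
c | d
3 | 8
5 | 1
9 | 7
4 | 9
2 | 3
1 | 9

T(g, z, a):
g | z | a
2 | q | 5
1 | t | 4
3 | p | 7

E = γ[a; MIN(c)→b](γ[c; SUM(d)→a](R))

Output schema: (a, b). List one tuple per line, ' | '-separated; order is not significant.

Stepwise |·|:
  R → 6
  γ[c; SUM(d)→a](R) → 6
  γ[a; MIN(c)→b](γ[c; SUM(d)→a](R)) → 5

== RESULT ==
a | b
1 | 5
3 | 2
7 | 9
8 | 3
9 | 1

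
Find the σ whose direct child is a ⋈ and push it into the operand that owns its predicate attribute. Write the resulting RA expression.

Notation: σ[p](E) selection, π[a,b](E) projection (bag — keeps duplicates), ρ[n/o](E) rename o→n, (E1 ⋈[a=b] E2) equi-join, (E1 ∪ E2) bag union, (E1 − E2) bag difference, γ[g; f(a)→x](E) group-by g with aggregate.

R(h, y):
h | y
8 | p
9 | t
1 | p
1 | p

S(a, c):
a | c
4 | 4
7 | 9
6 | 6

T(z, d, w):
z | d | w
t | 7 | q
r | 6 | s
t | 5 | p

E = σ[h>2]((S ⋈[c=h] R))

σ filters on h, owned by the right side.
E' = (S ⋈[c=h] σ[h>2](R))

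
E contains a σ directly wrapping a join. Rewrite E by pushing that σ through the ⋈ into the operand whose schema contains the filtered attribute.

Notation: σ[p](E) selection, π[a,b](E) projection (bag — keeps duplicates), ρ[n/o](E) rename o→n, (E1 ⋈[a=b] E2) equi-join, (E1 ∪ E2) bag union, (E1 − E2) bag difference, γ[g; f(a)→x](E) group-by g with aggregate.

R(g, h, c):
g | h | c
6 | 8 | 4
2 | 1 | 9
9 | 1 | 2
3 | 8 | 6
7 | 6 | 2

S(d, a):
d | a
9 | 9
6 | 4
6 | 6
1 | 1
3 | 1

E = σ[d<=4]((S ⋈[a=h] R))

σ filters on d, owned by the left side.
E' = (σ[d<=4](S) ⋈[a=h] R)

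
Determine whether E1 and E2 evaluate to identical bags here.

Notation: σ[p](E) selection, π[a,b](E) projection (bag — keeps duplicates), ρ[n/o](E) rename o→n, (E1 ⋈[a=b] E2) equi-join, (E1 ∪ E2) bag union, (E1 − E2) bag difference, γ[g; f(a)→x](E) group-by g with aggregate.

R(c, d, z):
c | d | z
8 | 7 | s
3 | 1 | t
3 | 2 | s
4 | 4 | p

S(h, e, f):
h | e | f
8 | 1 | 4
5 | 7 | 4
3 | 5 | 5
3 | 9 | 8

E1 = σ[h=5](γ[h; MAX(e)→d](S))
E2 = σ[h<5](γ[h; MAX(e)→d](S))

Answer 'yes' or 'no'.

E1 per-node cardinality:
  S → 4
  γ[h; MAX(e)→d](S) → 3
  σ[h=5](γ[h; MAX(e)→d](S)) → 1
E2 per-node cardinality:
  S → 4
  γ[h; MAX(e)→d](S) → 3
  σ[h<5](γ[h; MAX(e)→d](S)) → 1

E1 result:
h | d
5 | 7
E2 result:
h | d
3 | 9
Witness: (3, 9) appears 0× in E1 but 1× in E2.

no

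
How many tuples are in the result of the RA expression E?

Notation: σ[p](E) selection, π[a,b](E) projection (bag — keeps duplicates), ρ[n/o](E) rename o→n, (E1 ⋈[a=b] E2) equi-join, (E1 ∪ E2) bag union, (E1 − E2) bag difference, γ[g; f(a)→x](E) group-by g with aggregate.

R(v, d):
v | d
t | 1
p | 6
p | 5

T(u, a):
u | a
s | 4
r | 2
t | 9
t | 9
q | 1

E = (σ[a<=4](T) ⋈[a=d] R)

Row counts bottom-up:
  T → 5
  σ[a<=4](T) → 3
  R → 3
  (σ[a<=4](T) ⋈[a=d] R) → 1

|E| = 1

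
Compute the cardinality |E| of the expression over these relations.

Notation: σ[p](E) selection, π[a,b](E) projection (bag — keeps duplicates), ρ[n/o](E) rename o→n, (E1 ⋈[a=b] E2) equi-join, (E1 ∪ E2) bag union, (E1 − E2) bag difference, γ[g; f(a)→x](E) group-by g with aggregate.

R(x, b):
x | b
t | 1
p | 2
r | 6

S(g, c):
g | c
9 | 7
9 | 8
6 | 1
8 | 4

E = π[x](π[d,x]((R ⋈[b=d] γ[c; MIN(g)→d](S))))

Subexpression sizes:
  R → 3
  S → 4
  γ[c; MIN(g)→d](S) → 4
  (R ⋈[b=d] γ[c; MIN(g)→d](S)) → 1
  π[d,x]((R ⋈[b=d] γ[c; MIN(g)→d](S))) → 1
  π[x](π[d,x]((R ⋈[b=d] γ[c; MIN(g)→d](S)))) → 1

|E| = 1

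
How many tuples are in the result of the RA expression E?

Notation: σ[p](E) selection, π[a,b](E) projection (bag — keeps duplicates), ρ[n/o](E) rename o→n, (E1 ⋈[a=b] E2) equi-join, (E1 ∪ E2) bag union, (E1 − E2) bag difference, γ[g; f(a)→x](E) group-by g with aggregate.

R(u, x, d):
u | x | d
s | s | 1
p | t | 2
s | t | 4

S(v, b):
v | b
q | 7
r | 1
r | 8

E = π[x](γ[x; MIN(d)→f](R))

Stepwise |·|:
  R → 3
  γ[x; MIN(d)→f](R) → 2
  π[x](γ[x; MIN(d)→f](R)) → 2

|E| = 2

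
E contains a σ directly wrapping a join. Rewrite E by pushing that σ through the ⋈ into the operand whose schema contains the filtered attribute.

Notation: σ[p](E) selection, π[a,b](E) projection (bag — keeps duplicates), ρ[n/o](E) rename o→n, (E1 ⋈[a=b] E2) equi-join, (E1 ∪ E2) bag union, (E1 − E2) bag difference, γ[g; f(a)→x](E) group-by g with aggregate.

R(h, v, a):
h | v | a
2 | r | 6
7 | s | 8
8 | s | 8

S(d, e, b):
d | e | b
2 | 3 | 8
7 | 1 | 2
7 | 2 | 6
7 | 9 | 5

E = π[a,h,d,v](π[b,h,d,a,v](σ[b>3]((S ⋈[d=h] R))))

σ filters on b, owned by the left side.
E' = π[a,h,d,v](π[b,h,d,a,v]((σ[b>3](S) ⋈[d=h] R)))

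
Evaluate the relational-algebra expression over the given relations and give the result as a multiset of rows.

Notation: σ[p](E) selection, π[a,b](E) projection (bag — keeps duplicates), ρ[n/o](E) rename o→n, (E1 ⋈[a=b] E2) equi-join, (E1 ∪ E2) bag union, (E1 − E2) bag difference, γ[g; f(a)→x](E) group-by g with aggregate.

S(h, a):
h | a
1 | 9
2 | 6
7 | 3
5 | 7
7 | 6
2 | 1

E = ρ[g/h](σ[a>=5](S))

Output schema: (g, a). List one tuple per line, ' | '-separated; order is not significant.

Subexpression sizes:
  S → 6
  σ[a>=5](S) → 4
  ρ[g/h](σ[a>=5](S)) → 4

== RESULT ==
g | a
1 | 9
2 | 6
5 | 7
7 | 6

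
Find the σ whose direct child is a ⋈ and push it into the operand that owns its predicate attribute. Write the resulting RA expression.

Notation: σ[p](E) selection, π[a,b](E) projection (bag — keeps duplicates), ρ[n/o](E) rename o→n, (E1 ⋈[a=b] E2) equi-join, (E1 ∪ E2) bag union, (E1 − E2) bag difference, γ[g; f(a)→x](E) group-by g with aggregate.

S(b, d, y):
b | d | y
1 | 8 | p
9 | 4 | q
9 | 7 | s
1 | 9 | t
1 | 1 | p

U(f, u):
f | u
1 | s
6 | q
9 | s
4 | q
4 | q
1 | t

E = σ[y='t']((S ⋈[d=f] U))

σ filters on y, owned by the left side.
E' = (σ[y='t'](S) ⋈[d=f] U)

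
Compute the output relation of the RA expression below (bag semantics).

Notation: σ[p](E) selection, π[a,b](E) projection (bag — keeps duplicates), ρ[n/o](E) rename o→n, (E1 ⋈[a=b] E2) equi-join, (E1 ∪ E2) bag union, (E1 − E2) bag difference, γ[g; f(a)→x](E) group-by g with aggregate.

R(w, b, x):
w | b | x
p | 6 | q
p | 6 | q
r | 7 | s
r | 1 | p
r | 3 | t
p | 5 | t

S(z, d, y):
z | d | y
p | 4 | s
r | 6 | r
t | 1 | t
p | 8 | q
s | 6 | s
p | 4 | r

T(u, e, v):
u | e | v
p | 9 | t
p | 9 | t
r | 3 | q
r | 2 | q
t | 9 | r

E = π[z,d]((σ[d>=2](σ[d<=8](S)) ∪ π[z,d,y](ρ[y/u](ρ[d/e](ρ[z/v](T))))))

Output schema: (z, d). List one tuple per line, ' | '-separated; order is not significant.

Stepwise |·|:
  S → 6
  σ[d<=8](S) → 6
  σ[d>=2](σ[d<=8](S)) → 5
  T → 5
  ρ[z/v](T) → 5
  ρ[d/e](ρ[z/v](T)) → 5
  ρ[y/u](ρ[d/e](ρ[z/v](T))) → 5
  π[z,d,y](ρ[y/u](ρ[d/e](ρ[z/v](T)))) → 5
  (σ[d>=2](σ[d<=8](S)) ∪ π[z,d,y](ρ[y/u](ρ[d/e](ρ[z/v](T))))) → 10
  π[z,d]((σ[d>=2](σ[d<=8](S)) ∪ π[z,d,y](ρ[y/u](ρ[d/e](ρ[z/v](T)))))) → 10

== RESULT ==
z | d
p | 4
p | 4
p | 8
q | 2
q | 3
r | 6
r | 9
s | 6
t | 9
t | 9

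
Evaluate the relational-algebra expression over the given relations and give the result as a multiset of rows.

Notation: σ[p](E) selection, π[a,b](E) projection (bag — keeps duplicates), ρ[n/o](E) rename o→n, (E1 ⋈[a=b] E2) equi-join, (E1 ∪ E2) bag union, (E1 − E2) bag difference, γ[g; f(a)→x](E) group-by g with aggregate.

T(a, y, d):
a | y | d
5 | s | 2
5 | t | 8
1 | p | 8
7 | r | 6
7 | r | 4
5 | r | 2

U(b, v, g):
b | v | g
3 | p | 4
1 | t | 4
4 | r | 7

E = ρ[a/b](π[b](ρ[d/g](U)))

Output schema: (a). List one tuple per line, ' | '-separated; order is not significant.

Row counts bottom-up:
  U → 3
  ρ[d/g](U) → 3
  π[b](ρ[d/g](U)) → 3
  ρ[a/b](π[b](ρ[d/g](U))) → 3

== RESULT ==
a
1
3
4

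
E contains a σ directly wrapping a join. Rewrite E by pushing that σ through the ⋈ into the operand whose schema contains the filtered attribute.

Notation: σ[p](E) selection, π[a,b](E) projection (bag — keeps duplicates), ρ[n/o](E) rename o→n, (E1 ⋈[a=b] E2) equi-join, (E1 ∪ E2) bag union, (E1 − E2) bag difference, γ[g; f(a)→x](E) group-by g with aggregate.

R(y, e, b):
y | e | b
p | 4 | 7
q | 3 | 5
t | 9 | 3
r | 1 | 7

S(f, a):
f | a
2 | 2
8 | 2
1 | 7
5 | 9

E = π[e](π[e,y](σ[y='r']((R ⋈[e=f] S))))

σ filters on y, owned by the left side.
E' = π[e](π[e,y]((σ[y='r'](R) ⋈[e=f] S)))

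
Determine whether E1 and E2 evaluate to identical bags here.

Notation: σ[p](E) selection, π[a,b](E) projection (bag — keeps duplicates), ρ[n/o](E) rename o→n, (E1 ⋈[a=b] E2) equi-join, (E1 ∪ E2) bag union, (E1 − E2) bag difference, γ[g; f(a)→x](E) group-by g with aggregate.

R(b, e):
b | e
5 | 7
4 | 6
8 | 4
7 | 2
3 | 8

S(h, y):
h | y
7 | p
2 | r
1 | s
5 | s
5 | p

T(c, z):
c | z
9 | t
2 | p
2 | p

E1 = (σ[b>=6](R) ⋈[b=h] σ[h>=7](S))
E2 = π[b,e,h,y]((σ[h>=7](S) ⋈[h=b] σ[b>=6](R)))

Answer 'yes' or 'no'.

E1 subexpression sizes:
  R → 5
  σ[b>=6](R) → 2
  S → 5
  σ[h>=7](S) → 1
  (σ[b>=6](R) ⋈[b=h] σ[h>=7](S)) → 1
E2 subexpression sizes:
  S → 5
  σ[h>=7](S) → 1
  R → 5
  σ[b>=6](R) → 2
  (σ[h>=7](S) ⋈[h=b] σ[b>=6](R)) → 1
  π[b,e,h,y]((σ[h>=7](S) ⋈[h=b] σ[b>=6](R))) → 1

E1 and E2 produce the same multiset:
b | e | h | y
7 | 2 | 7 | p

yes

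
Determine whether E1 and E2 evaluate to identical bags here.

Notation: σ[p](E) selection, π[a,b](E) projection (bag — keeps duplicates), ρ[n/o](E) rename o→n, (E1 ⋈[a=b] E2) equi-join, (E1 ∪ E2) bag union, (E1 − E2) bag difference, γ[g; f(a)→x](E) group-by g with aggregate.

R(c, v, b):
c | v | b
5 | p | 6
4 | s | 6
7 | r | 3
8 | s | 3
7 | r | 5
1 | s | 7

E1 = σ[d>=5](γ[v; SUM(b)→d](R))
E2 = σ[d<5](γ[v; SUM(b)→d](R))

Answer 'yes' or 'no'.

E1 per-node cardinality:
  R → 6
  γ[v; SUM(b)→d](R) → 3
  σ[d>=5](γ[v; SUM(b)→d](R)) → 3
E2 per-node cardinality:
  R → 6
  γ[v; SUM(b)→d](R) → 3
  σ[d<5](γ[v; SUM(b)→d](R)) → 0

E1 result:
v | d
p | 6
r | 8
s | 16
E2 result:
v | d
(0 rows)
Witness: ('s', 16) appears 1× in E1 but 0× in E2.

no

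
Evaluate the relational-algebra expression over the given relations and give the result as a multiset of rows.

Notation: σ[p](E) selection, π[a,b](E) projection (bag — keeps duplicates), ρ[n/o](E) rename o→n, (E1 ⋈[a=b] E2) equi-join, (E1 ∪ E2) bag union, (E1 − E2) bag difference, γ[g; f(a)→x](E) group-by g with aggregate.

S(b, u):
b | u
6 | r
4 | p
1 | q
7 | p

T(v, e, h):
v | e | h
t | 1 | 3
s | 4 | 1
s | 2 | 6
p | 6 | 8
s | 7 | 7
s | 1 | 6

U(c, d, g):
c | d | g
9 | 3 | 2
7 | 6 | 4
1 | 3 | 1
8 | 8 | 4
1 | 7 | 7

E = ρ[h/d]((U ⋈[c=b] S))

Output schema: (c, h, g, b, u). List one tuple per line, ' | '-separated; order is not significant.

Per-node cardinality:
  U → 5
  S → 4
  (U ⋈[c=b] S) → 3
  ρ[h/d]((U ⋈[c=b] S)) → 3

== RESULT ==
c | h | g | b | u
1 | 3 | 1 | 1 | q
1 | 7 | 7 | 1 | q
7 | 6 | 4 | 7 | p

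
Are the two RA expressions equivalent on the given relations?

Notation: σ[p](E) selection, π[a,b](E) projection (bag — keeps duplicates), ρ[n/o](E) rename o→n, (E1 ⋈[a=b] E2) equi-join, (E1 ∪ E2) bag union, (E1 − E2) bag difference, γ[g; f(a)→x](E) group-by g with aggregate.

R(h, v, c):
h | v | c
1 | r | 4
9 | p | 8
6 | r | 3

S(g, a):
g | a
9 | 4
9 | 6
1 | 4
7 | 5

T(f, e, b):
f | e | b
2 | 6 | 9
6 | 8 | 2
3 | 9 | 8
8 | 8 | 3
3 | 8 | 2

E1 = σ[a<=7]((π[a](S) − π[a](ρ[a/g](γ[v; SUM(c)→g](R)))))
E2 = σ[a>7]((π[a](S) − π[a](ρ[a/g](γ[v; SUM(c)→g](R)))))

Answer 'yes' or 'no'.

E1 per-node cardinality:
  S → 4
  π[a](S) → 4
  R → 3
  γ[v; SUM(c)→g](R) → 2
  ρ[a/g](γ[v; SUM(c)→g](R)) → 2
  π[a](ρ[a/g](γ[v; SUM(c)→g](R))) → 2
  (π[a](S) − π[a](ρ[a/g](γ[v; SUM(c)→g](R)))) → 4
  σ[a<=7]((π[a](S) − π[a](ρ[a/g](γ[v; SUM(c)→g](R))))) → 4
E2 per-node cardinality:
  S → 4
  π[a](S) → 4
  R → 3
  γ[v; SUM(c)→g](R) → 2
  ρ[a/g](γ[v; SUM(c)→g](R)) → 2
  π[a](ρ[a/g](γ[v; SUM(c)→g](R))) → 2
  (π[a](S) − π[a](ρ[a/g](γ[v; SUM(c)→g](R)))) → 4
  σ[a>7]((π[a](S) − π[a](ρ[a/g](γ[v; SUM(c)→g](R))))) → 0

E1 result:
a
4
4
5
6
E2 result:
a
(0 rows)
Witness: (6,) appears 1× in E1 but 0× in E2.

no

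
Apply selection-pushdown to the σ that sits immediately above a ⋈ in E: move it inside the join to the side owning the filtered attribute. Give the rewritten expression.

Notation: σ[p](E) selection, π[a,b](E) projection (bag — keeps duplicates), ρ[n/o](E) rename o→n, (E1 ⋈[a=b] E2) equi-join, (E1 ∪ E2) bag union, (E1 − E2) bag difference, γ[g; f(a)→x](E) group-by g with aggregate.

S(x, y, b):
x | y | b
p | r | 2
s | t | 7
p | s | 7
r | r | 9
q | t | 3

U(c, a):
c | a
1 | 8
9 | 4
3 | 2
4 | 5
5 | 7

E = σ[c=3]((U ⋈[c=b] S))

σ filters on c, owned by the left side.
E' = (σ[c=3](U) ⋈[c=b] S)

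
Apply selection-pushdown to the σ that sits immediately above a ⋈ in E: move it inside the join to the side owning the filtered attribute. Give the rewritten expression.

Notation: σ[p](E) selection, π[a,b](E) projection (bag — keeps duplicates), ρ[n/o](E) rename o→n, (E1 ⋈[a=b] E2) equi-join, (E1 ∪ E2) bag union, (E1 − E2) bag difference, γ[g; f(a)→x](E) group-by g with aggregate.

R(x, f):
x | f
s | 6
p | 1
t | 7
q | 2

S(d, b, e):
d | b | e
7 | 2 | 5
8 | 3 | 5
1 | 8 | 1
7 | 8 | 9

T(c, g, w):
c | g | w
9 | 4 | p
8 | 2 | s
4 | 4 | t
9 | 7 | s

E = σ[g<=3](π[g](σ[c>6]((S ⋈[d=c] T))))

σ filters on c, owned by the right side.
E' = σ[g<=3](π[g]((S ⋈[d=c] σ[c>6](T))))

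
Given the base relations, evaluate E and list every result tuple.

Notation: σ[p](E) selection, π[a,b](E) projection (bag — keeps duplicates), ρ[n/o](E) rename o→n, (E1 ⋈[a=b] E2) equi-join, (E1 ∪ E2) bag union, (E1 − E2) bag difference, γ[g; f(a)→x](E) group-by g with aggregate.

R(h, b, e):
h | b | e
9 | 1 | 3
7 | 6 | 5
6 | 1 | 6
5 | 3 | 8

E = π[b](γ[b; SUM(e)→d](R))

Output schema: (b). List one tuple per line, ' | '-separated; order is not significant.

Stepwise |·|:
  R → 4
  γ[b; SUM(e)→d](R) → 3
  π[b](γ[b; SUM(e)→d](R)) → 3

== RESULT ==
b
1
3
6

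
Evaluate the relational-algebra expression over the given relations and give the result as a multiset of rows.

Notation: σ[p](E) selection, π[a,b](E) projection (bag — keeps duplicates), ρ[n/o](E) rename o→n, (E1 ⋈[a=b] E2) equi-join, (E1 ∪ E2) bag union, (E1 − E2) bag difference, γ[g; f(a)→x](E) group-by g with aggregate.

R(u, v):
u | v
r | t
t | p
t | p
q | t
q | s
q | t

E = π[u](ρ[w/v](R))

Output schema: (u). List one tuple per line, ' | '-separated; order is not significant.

Row counts bottom-up:
  R → 6
  ρ[w/v](R) → 6
  π[u](ρ[w/v](R)) → 6

== RESULT ==
u
q
q
q
r
t
t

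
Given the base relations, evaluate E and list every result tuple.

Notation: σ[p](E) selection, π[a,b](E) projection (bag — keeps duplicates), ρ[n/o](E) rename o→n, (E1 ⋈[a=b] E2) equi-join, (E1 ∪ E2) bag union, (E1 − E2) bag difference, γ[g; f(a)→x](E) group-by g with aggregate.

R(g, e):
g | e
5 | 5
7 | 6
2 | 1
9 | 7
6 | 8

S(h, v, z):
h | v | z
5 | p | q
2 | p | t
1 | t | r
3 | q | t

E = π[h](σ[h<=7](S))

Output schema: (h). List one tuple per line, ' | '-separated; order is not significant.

Per-node cardinality:
  S → 4
  σ[h<=7](S) → 4
  π[h](σ[h<=7](S)) → 4

== RESULT ==
h
1
2
3
5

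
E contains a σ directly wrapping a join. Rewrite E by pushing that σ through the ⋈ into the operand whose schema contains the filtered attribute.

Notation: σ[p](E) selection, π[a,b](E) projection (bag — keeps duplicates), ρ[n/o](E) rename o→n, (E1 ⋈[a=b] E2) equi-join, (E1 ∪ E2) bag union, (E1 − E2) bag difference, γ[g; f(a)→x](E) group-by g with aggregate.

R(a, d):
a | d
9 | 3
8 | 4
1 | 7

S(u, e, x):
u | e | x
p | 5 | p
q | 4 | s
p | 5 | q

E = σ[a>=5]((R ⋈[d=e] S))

σ filters on a, owned by the left side.
E' = (σ[a>=5](R) ⋈[d=e] S)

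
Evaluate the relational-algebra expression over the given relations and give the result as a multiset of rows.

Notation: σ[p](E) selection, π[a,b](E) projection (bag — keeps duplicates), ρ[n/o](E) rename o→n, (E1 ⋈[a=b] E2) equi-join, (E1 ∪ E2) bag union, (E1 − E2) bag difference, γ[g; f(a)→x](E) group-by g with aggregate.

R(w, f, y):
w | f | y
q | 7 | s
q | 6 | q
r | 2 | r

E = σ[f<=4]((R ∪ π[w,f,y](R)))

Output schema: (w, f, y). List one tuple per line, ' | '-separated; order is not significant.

Stepwise |·|:
  R → 3
  R → 3
  π[w,f,y](R) → 3
  (R ∪ π[w,f,y](R)) → 6
  σ[f<=4]((R ∪ π[w,f,y](R))) → 2

== RESULT ==
w | f | y
r | 2 | r
r | 2 | r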